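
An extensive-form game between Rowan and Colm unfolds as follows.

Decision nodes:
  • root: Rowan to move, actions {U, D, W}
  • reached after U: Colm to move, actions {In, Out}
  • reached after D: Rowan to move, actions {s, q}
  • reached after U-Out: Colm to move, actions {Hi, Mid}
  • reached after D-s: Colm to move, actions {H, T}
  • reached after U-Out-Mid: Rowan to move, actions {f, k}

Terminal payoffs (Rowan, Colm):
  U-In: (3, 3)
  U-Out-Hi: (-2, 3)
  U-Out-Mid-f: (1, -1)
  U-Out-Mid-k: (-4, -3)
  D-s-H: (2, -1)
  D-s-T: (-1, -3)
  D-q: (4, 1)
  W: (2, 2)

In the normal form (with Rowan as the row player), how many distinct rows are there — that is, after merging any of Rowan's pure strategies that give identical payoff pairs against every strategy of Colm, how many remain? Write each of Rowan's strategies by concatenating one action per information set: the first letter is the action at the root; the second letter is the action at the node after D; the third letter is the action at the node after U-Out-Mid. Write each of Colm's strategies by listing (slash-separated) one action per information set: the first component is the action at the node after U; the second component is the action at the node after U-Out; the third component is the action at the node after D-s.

5

Rowan has 12 pure strategies: Usf, Usk, Uqf, Uqk, Dsf, Dsk, Dqf, Dqk, Wsf, Wsk, Wqf, Wqk. Columns: In/Hi/H, In/Hi/T, In/Mid/H, In/Mid/T, Out/Hi/H, Out/Hi/T, Out/Mid/H, Out/Mid/T.
{Usf, Uqf} → row (3,3) (3,3) (3,3) (3,3) (-2,3) (-2,3) (1,-1) (1,-1)
{Usk, Uqk} → row (3,3) (3,3) (3,3) (3,3) (-2,3) (-2,3) (-4,-3) (-4,-3)
{Dsf, Dsk} → row (2,-1) (-1,-3) (2,-1) (-1,-3) (2,-1) (-1,-3) (2,-1) (-1,-3)
{Dqf, Dqk} → row (4,1) (4,1) (4,1) (4,1) (4,1) (4,1) (4,1) (4,1)
{Wsf, Wsk, Wqf, Wqk} → row (2,2) (2,2) (2,2) (2,2) (2,2) (2,2) (2,2) (2,2)
That's 5 distinct rows out of 12 strategies.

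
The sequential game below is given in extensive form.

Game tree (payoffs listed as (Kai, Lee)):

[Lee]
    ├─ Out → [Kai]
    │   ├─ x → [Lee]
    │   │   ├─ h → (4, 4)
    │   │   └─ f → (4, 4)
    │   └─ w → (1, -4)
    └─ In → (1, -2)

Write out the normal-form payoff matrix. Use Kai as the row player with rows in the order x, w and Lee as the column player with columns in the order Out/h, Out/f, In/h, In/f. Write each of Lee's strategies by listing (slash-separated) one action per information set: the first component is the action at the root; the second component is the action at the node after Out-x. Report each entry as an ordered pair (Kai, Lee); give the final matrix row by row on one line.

        Out/h    Out/f     In/h     In/f
   x    (4,4)    (4,4)   (1,-2)   (1,-2)
   w   (1,-4)   (1,-4)   (1,-2)   (1,-2)

x: (4,4) (4,4) (1,-2) (1,-2) | w: (1,-4) (1,-4) (1,-2) (1,-2)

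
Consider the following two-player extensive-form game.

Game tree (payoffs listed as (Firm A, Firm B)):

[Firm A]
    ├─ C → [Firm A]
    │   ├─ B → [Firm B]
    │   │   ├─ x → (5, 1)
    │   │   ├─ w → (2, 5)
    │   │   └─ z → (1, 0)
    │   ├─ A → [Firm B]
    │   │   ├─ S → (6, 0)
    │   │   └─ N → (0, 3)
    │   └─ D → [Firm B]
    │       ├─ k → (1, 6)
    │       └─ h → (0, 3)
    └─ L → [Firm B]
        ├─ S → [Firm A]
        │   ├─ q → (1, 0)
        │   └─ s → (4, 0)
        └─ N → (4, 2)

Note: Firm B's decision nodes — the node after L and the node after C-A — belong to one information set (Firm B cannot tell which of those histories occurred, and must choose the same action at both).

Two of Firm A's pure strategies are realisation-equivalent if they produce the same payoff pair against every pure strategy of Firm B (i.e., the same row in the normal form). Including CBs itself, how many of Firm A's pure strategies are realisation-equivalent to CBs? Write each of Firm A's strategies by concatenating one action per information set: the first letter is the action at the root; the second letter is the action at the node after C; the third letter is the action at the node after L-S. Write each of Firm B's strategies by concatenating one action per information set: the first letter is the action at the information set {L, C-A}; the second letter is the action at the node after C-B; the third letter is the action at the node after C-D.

Row for CBs (columns Sxk, Sxh, Swk, Swh, Szk, Szh, Nxk, Nxh, Nwk, Nwh, Nzk, Nzh): (5,1) (5,1) (2,5) (2,5) (1,0) (1,0) (5,1) (5,1) (2,5) (2,5) (1,0) (1,0).
Under CBs, Firm A's choice at the node after L-S can never be reached regardless of what Firm B does, so varying those choices leaves every outcome unchanged.
Holding the reachable choices fixed and varying the unreachable one freely already gives 2 equivalent strategies.
No other strategy reproduces this row, so those 2 are the full class: CBq, CBs.

2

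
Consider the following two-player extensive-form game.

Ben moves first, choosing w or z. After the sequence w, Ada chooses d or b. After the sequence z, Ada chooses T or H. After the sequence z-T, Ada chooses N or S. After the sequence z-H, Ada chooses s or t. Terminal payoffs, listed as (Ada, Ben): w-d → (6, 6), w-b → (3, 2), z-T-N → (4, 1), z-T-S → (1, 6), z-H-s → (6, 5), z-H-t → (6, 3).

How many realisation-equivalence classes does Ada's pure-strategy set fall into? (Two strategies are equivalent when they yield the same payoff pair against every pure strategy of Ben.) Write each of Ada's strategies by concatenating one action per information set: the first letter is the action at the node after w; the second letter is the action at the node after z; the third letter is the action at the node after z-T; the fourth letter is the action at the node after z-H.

8

Ada has 16 pure strategies: dTNs, dTNt, dTSs, dTSt, dHNs, dHNt, dHSs, dHSt, bTNs, bTNt, bTSs, bTSt, bHNs, bHNt, bHSs, bHSt. Columns: w, z.
{dTNs, dTNt} → row (6,6) (4,1)
{dTSs, dTSt} → row (6,6) (1,6)
{dHNs, dHSs} → row (6,6) (6,5)
{dHNt, dHSt} → row (6,6) (6,3)
{bTNs, bTNt} → row (3,2) (4,1)
{bTSs, bTSt} → row (3,2) (1,6)
{bHNs, bHSs} → row (3,2) (6,5)
{bHNt, bHSt} → row (3,2) (6,3)
That's 8 distinct rows out of 16 strategies.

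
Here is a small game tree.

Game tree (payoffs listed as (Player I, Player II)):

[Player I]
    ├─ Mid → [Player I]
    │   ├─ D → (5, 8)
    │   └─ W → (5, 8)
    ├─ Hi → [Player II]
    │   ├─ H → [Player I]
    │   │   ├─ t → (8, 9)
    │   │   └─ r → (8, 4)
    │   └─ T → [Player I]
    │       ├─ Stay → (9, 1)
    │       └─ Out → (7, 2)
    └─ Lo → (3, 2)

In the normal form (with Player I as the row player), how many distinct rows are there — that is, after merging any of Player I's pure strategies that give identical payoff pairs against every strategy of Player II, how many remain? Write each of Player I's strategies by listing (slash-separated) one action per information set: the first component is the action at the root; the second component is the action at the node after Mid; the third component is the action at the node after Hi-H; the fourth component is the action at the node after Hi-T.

Player I has 24 pure strategies: Mid/D/t/Stay, Mid/D/t/Out, Mid/D/r/Stay, Mid/D/r/Out, Mid/W/t/Stay, Mid/W/t/Out, Mid/W/r/Stay, Mid/W/r/Out, Hi/D/t/Stay, Hi/D/t/Out, Hi/D/r/Stay, Hi/D/r/Out, Hi/W/t/Stay, Hi/W/t/Out, Hi/W/r/Stay, Hi/W/r/Out, Lo/D/t/Stay, Lo/D/t/Out, Lo/D/r/Stay, Lo/D/r/Out, Lo/W/t/Stay, Lo/W/t/Out, Lo/W/r/Stay, Lo/W/r/Out. Columns: H, T.
{Mid/D/t/Stay, Mid/D/t/Out, Mid/D/r/Stay, Mid/D/r/Out, Mid/W/t/Stay, Mid/W/t/Out, Mid/W/r/Stay, Mid/W/r/Out} → row (5,8) (5,8)
{Hi/D/t/Stay, Hi/W/t/Stay} → row (8,9) (9,1)
{Hi/D/t/Out, Hi/W/t/Out} → row (8,9) (7,2)
{Hi/D/r/Stay, Hi/W/r/Stay} → row (8,4) (9,1)
{Hi/D/r/Out, Hi/W/r/Out} → row (8,4) (7,2)
{Lo/D/t/Stay, Lo/D/t/Out, Lo/D/r/Stay, Lo/D/r/Out, Lo/W/t/Stay, Lo/W/t/Out, Lo/W/r/Stay, Lo/W/r/Out} → row (3,2) (3,2)
That's 6 distinct rows out of 24 strategies.

6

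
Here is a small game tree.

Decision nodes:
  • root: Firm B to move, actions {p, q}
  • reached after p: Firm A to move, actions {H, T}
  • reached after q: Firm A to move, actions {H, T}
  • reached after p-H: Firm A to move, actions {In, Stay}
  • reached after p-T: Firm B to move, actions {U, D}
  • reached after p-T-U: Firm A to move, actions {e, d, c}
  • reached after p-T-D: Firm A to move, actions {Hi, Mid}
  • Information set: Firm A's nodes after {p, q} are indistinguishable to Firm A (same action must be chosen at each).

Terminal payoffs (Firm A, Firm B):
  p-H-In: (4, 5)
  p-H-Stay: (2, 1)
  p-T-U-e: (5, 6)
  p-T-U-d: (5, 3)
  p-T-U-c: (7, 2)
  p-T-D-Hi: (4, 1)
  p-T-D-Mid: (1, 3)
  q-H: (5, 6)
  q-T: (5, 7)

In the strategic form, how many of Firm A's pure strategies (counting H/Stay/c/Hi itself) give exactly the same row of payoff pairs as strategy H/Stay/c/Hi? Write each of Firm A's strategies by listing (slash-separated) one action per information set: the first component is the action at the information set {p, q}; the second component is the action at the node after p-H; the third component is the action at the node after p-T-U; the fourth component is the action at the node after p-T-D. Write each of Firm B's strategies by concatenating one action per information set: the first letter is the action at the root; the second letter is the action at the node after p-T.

6

Row for H/Stay/c/Hi (columns pU, pD, qU, qD): (2,1) (2,1) (5,6) (5,6).
Under H/Stay/c/Hi, Firm A's choice at the node after p-T-U and at the node after p-T-D can never be reached regardless of what Firm B does, so varying those choices leaves every outcome unchanged.
Holding the reachable choices fixed and varying the unreachable ones freely already gives 3 × 2 = 6 equivalent strategies.
No other strategy reproduces this row, so those 6 are the full class: H/Stay/e/Hi, H/Stay/e/Mid, H/Stay/d/Hi, H/Stay/d/Mid, H/Stay/c/Hi, H/Stay/c/Mid.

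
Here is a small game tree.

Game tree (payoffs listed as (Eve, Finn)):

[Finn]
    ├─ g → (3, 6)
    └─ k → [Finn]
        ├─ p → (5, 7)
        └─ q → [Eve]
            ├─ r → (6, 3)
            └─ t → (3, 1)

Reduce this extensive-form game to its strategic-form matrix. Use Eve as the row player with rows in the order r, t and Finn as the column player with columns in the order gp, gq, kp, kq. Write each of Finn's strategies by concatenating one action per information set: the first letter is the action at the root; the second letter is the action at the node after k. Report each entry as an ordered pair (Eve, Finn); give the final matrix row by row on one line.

Row r: gp→(3,6), gq→(3,6), kp→(5,7), kq→(6,3)
Row t: gp→(3,6), gq→(3,6), kp→(5,7), kq→(3,1)

r: (3,6) (3,6) (5,7) (6,3) | t: (3,6) (3,6) (5,7) (3,1)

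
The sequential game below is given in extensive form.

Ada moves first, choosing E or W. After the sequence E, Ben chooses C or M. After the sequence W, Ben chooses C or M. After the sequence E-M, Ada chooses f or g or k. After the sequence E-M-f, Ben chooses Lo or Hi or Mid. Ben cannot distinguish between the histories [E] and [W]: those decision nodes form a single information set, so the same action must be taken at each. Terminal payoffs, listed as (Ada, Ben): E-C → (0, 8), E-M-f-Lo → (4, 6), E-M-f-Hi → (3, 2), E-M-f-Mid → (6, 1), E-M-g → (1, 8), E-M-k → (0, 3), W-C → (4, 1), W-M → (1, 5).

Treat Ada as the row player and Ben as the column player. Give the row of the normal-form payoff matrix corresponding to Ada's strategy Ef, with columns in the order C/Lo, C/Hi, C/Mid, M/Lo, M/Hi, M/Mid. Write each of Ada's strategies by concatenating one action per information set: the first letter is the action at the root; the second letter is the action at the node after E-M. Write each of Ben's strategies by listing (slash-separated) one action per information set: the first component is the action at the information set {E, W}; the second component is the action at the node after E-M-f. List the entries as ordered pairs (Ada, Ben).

(0,8) (0,8) (0,8) (4,6) (3,2) (6,1)

vs C/Lo: Ada plays E → Ben plays C at [E] → (0, 8)
vs C/Hi: Ada plays E → Ben plays C at [E] → (0, 8)
vs C/Mid: Ada plays E → Ben plays C at [E] → (0, 8)
vs M/Lo: Ada plays E → Ben plays M at [E] → Ada plays f at [E-M] → Ben plays Lo at [E-M-f] → (4, 6)
vs M/Hi: Ada plays E → Ben plays M at [E] → Ada plays f at [E-M] → Ben plays Hi at [E-M-f] → (3, 2)
vs M/Mid: Ada plays E → Ben plays M at [E] → Ada plays f at [E-M] → Ben plays Mid at [E-M-f] → (6, 1)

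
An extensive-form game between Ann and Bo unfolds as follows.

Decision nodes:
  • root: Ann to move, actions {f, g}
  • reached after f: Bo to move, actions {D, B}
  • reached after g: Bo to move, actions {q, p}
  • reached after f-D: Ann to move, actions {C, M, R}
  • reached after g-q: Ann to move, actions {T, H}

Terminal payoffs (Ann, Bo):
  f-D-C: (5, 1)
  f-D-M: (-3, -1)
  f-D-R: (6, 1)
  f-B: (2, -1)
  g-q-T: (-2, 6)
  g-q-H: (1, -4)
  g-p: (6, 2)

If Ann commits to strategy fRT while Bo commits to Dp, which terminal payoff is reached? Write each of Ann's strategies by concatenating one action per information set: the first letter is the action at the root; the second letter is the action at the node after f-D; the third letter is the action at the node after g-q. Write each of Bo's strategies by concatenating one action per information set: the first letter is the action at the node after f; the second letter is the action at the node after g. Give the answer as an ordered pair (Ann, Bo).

(6, 1)

Trace the play path from the root:
  Ann plays f
  Bo plays D at [f]
  Ann plays R at [f-D]
→ terminal payoff (6, 1).
(Ann's choice at the node after g-q is never reached on this path, so it doesn't affect the outcome.)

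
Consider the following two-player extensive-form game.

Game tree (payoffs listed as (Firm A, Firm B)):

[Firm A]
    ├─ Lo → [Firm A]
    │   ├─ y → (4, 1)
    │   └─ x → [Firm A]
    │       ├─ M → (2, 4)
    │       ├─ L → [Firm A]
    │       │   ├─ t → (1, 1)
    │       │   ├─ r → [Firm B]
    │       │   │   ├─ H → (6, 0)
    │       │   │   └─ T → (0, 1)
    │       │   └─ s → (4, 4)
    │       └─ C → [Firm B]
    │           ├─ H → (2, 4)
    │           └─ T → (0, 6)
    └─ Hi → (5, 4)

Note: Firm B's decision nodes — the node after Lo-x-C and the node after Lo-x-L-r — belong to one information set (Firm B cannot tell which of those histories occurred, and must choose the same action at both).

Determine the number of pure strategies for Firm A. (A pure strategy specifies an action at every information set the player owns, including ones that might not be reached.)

36

Firm A owns the root with actions {Lo, Hi} — two choices.
Firm A owns the node after Lo with actions {y, x} — two choices.
Firm A owns the node after Lo-x with actions {M, L, C} — three choices.
Firm A owns the node after Lo-x-L with actions {t, r, s} — three choices.
A pure strategy fixes one action at each information set independently, so the count is the product 2 × 2 × 3 × 3 = 36.
(For reference, Firm B has 2 pure strategies, giving a 36×2 normal-form matrix.)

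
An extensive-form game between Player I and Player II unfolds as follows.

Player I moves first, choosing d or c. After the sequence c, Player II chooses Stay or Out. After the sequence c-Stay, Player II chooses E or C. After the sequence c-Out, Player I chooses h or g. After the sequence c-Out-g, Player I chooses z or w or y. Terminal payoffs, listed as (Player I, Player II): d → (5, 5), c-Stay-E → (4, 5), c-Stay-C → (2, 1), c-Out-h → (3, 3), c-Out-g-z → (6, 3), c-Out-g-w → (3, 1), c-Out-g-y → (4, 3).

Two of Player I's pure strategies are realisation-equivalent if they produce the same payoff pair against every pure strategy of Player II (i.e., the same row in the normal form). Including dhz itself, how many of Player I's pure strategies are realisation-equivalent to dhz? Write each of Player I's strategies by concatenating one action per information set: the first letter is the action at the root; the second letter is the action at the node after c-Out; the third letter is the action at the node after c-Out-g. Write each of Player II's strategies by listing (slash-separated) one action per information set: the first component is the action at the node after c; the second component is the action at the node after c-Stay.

Row for dhz (columns Stay/E, Stay/C, Out/E, Out/C): (5,5) (5,5) (5,5) (5,5).
Under dhz, Player I's choice at the node after c-Out and at the node after c-Out-g can never be reached regardless of what Player II does, so varying those choices leaves every outcome unchanged.
Holding the reachable choices fixed and varying the unreachable ones freely already gives 2 × 3 = 6 equivalent strategies.
No other strategy reproduces this row, so those 6 are the full class: dhz, dhw, dhy, dgz, dgw, dgy.

6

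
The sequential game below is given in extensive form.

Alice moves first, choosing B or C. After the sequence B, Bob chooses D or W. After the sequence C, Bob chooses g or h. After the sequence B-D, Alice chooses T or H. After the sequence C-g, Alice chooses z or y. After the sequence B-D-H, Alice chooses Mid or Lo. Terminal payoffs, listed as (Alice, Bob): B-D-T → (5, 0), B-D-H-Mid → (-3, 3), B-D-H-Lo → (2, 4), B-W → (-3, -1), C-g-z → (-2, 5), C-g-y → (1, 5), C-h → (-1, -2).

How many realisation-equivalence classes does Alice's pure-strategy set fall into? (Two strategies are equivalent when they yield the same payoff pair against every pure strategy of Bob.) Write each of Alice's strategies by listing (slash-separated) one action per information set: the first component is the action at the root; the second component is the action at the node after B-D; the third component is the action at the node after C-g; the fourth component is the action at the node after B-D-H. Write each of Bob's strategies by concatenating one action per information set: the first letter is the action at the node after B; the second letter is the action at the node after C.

Alice has 16 pure strategies: B/T/z/Mid, B/T/z/Lo, B/T/y/Mid, B/T/y/Lo, B/H/z/Mid, B/H/z/Lo, B/H/y/Mid, B/H/y/Lo, C/T/z/Mid, C/T/z/Lo, C/T/y/Mid, C/T/y/Lo, C/H/z/Mid, C/H/z/Lo, C/H/y/Mid, C/H/y/Lo. Columns: Dg, Dh, Wg, Wh.
{B/T/z/Mid, B/T/z/Lo, B/T/y/Mid, B/T/y/Lo} → row (5,0) (5,0) (-3,-1) (-3,-1)
{B/H/z/Mid, B/H/y/Mid} → row (-3,3) (-3,3) (-3,-1) (-3,-1)
{B/H/z/Lo, B/H/y/Lo} → row (2,4) (2,4) (-3,-1) (-3,-1)
{C/T/z/Mid, C/T/z/Lo, C/H/z/Mid, C/H/z/Lo} → row (-2,5) (-1,-2) (-2,5) (-1,-2)
{C/T/y/Mid, C/T/y/Lo, C/H/y/Mid, C/H/y/Lo} → row (1,5) (-1,-2) (1,5) (-1,-2)
That's 5 distinct rows out of 16 strategies.

5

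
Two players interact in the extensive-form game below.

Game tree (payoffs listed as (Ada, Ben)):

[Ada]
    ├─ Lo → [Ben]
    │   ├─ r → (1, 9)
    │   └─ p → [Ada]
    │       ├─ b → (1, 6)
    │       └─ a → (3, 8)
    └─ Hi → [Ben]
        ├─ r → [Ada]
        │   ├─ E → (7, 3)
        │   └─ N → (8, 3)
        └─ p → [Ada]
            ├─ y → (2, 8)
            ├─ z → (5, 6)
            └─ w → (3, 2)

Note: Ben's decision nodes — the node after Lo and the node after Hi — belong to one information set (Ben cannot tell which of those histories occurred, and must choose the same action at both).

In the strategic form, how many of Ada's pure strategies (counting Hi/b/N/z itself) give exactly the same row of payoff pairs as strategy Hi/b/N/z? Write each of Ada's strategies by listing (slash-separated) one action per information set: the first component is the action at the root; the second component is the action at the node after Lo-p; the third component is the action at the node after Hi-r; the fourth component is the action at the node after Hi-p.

Row for Hi/b/N/z (columns r, p): (8,3) (5,6).
Under Hi/b/N/z, Ada's choice at the node after Lo-p can never be reached regardless of what Ben does, so varying those choices leaves every outcome unchanged.
Holding the reachable choices fixed and varying the unreachable one freely already gives 2 equivalent strategies.
No other strategy reproduces this row, so those 2 are the full class: Hi/b/N/z, Hi/a/N/z.

2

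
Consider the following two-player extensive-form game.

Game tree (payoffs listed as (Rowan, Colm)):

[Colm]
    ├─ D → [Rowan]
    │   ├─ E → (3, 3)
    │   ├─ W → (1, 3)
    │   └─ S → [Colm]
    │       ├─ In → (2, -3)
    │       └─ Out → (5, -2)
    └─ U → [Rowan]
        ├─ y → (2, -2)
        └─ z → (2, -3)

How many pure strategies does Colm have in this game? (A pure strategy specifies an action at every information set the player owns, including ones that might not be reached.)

Colm owns the root with actions {D, U} — two choices.
Colm owns the node after D-S with actions {In, Out} — two choices.
A pure strategy fixes one action at each information set independently, so the count is the product 2 × 2 = 4.

4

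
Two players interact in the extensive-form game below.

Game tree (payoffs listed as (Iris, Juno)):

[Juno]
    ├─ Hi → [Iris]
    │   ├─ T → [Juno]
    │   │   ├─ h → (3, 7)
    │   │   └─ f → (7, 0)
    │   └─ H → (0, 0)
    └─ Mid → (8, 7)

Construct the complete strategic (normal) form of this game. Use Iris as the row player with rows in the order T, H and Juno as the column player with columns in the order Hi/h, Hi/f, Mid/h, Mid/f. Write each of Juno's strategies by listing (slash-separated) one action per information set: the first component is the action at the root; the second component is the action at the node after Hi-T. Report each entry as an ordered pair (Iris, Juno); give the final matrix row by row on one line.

Row T: Hi/h→(3,7), Hi/f→(7,0), Mid/h→(8,7), Mid/f→(8,7)
Row H: Hi/h→(0,0), Hi/f→(0,0), Mid/h→(8,7), Mid/f→(8,7)

T: (3,7) (7,0) (8,7) (8,7) | H: (0,0) (0,0) (8,7) (8,7)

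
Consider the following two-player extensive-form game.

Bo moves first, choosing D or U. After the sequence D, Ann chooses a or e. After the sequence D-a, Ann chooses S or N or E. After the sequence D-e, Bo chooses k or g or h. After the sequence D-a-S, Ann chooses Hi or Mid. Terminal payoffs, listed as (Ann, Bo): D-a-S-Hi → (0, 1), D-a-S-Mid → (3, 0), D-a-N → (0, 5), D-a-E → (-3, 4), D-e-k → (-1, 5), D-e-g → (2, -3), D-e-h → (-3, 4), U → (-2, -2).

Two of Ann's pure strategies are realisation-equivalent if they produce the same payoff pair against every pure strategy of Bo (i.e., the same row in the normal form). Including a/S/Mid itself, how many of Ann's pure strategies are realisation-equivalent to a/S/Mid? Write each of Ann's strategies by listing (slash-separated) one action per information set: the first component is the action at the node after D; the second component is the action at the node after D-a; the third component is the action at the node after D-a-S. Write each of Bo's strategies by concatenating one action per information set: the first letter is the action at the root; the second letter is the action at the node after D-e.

Row for a/S/Mid (columns Dk, Dg, Dh, Uk, Ug, Uh): (3,0) (3,0) (3,0) (-2,-2) (-2,-2) (-2,-2).
Every one of Ann's information sets is on the play path for some reply by Bo when Ann follows a/S/Mid.
Changing the action at any of them therefore changes at least one column, so only a/S/Mid itself gives this row.

1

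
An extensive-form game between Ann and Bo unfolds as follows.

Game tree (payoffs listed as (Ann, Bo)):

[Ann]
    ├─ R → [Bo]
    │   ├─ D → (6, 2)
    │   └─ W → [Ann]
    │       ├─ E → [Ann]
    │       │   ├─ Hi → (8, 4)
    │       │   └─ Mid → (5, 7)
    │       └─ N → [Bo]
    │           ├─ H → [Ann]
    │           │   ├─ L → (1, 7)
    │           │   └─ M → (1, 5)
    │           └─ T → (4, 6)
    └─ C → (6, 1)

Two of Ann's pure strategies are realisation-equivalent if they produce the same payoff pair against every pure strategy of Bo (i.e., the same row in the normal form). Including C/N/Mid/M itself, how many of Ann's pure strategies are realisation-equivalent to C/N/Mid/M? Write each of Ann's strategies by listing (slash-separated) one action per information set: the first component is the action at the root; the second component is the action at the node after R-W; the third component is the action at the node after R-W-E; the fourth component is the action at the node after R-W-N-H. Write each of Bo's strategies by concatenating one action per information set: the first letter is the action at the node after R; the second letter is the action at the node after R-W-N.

Row for C/N/Mid/M (columns DH, DT, WH, WT): (6,1) (6,1) (6,1) (6,1).
Under C/N/Mid/M, Ann's choice at the node after R-W and at the node after R-W-E and at the node after R-W-N-H can never be reached regardless of what Bo does, so varying those choices leaves every outcome unchanged.
Holding the reachable choices fixed and varying the unreachable ones freely already gives 2 × 2 × 2 = 8 equivalent strategies.
No other strategy reproduces this row, so those 8 are the full class: C/E/Hi/L, C/E/Hi/M, C/E/Mid/L, C/E/Mid/M, C/N/Hi/L, C/N/Hi/M, C/N/Mid/L, C/N/Mid/M.

8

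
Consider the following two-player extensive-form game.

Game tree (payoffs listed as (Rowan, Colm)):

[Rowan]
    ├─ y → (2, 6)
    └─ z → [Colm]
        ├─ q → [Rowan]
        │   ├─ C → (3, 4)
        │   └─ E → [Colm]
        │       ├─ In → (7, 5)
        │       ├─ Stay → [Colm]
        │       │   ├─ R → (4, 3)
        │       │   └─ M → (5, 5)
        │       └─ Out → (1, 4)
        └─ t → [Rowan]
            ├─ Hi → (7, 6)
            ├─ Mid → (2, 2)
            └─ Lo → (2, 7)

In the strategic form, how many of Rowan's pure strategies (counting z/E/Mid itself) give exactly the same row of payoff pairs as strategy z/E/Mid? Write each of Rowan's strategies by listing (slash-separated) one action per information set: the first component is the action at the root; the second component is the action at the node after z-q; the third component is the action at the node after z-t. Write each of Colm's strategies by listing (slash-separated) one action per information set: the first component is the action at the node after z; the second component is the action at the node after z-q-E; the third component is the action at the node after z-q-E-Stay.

Row for z/E/Mid (columns q/In/R, q/In/M, q/Stay/R, q/Stay/M, q/Out/R, q/Out/M, t/In/R, t/In/M, t/Stay/R, t/Stay/M, t/Out/R, t/Out/M): (7,5) (7,5) (4,3) (5,5) (1,4) (1,4) (2,2) (2,2) (2,2) (2,2) (2,2) (2,2).
Every one of Rowan's information sets is on the play path for some reply by Colm when Rowan follows z/E/Mid.
Changing the action at any of them therefore changes at least one column, so only z/E/Mid itself gives this row.

1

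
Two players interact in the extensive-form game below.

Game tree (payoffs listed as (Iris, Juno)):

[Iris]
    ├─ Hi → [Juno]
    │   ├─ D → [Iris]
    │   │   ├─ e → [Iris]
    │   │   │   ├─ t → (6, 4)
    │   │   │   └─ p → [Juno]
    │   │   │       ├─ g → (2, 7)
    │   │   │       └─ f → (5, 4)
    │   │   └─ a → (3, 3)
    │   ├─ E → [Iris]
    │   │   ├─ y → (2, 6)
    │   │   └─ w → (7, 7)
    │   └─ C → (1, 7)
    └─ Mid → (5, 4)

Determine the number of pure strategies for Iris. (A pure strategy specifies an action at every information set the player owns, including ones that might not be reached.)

Iris owns the root with actions {Hi, Mid} — two choices.
Iris owns the node after Hi-D with actions {e, a} — two choices.
Iris owns the node after Hi-E with actions {y, w} — two choices.
Iris owns the node after Hi-D-e with actions {t, p} — two choices.
A pure strategy fixes one action at each information set independently, so the count is the product 2 × 2 × 2 × 2 = 16.

16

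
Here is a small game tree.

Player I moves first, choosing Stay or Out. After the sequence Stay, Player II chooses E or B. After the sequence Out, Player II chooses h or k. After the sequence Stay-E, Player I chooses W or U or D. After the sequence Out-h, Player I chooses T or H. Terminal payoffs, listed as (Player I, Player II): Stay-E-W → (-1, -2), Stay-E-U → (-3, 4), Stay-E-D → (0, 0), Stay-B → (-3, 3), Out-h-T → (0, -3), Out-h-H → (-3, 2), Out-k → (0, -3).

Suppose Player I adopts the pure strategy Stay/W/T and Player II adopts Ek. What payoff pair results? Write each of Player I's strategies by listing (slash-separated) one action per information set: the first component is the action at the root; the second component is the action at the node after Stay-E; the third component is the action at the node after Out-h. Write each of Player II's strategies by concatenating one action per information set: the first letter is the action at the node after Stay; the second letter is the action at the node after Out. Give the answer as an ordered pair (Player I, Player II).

(-1, -2)

Trace the play path from the root:
  Player I plays Stay
  Player II plays E at [Stay]
  Player I plays W at [Stay-E]
→ terminal payoff (-1, -2).
(Player I's choice at the node after Out-h is never reached on this path, so it doesn't affect the outcome.)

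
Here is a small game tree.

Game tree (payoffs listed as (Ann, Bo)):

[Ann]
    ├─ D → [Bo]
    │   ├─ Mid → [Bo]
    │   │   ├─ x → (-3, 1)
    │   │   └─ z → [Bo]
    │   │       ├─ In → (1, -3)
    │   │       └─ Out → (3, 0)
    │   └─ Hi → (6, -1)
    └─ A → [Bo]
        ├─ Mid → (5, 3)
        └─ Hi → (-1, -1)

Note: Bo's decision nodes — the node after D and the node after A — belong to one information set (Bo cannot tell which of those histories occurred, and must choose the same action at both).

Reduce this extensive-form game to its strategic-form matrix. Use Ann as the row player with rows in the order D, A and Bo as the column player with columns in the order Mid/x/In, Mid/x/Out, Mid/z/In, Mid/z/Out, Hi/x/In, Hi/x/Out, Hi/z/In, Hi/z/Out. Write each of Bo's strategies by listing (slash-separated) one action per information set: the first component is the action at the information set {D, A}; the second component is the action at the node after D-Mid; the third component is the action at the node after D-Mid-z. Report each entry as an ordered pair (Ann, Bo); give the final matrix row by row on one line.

Row D: Mid/x/In→(-3,1), Mid/x/Out→(-3,1), Mid/z/In→(1,-3), Mid/z/Out→(3,0), Hi/x/In→(6,-1), Hi/x/Out→(6,-1), Hi/z/In→(6,-1), Hi/z/Out→(6,-1)
Row A: Mid/x/In→(5,3), Mid/x/Out→(5,3), Mid/z/In→(5,3), Mid/z/Out→(5,3), Hi/x/In→(-1,-1), Hi/x/Out→(-1,-1), Hi/z/In→(-1,-1), Hi/z/Out→(-1,-1)

D: (-3,1) (-3,1) (1,-3) (3,0) (6,-1) (6,-1) (6,-1) (6,-1) | A: (5,3) (5,3) (5,3) (5,3) (-1,-1) (-1,-1) (-1,-1) (-1,-1)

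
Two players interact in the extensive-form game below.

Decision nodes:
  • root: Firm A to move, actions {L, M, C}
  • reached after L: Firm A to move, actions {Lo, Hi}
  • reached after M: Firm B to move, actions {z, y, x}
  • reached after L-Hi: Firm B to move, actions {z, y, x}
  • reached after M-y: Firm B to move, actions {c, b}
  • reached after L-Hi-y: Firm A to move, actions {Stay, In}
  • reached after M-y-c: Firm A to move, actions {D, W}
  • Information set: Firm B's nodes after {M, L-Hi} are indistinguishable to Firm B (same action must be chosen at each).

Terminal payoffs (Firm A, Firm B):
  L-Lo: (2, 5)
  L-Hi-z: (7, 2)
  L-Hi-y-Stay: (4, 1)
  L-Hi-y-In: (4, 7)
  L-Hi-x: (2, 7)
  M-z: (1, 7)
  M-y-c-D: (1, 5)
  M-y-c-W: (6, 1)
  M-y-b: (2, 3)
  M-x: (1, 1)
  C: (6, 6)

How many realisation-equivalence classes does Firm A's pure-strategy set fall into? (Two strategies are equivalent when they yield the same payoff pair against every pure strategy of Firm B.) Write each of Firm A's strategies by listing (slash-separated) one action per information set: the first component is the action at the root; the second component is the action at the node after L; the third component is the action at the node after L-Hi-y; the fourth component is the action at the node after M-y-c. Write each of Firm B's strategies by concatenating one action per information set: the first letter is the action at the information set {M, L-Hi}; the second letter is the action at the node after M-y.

Firm A has 24 pure strategies: L/Lo/Stay/D, L/Lo/Stay/W, L/Lo/In/D, L/Lo/In/W, L/Hi/Stay/D, L/Hi/Stay/W, L/Hi/In/D, L/Hi/In/W, M/Lo/Stay/D, M/Lo/Stay/W, M/Lo/In/D, M/Lo/In/W, M/Hi/Stay/D, M/Hi/Stay/W, M/Hi/In/D, M/Hi/In/W, C/Lo/Stay/D, C/Lo/Stay/W, C/Lo/In/D, C/Lo/In/W, C/Hi/Stay/D, C/Hi/Stay/W, C/Hi/In/D, C/Hi/In/W. Columns: zc, zb, yc, yb, xc, xb.
{L/Lo/Stay/D, L/Lo/Stay/W, L/Lo/In/D, L/Lo/In/W} → row (2,5) (2,5) (2,5) (2,5) (2,5) (2,5)
{L/Hi/Stay/D, L/Hi/Stay/W} → row (7,2) (7,2) (4,1) (4,1) (2,7) (2,7)
{L/Hi/In/D, L/Hi/In/W} → row (7,2) (7,2) (4,7) (4,7) (2,7) (2,7)
{M/Lo/Stay/D, M/Lo/In/D, M/Hi/Stay/D, M/Hi/In/D} → row (1,7) (1,7) (1,5) (2,3) (1,1) (1,1)
{M/Lo/Stay/W, M/Lo/In/W, M/Hi/Stay/W, M/Hi/In/W} → row (1,7) (1,7) (6,1) (2,3) (1,1) (1,1)
{C/Lo/Stay/D, C/Lo/Stay/W, C/Lo/In/D, C/Lo/In/W, C/Hi/Stay/D, C/Hi/Stay/W, C/Hi/In/D, C/Hi/In/W} → row (6,6) (6,6) (6,6) (6,6) (6,6) (6,6)
That's 6 distinct rows out of 24 strategies.

6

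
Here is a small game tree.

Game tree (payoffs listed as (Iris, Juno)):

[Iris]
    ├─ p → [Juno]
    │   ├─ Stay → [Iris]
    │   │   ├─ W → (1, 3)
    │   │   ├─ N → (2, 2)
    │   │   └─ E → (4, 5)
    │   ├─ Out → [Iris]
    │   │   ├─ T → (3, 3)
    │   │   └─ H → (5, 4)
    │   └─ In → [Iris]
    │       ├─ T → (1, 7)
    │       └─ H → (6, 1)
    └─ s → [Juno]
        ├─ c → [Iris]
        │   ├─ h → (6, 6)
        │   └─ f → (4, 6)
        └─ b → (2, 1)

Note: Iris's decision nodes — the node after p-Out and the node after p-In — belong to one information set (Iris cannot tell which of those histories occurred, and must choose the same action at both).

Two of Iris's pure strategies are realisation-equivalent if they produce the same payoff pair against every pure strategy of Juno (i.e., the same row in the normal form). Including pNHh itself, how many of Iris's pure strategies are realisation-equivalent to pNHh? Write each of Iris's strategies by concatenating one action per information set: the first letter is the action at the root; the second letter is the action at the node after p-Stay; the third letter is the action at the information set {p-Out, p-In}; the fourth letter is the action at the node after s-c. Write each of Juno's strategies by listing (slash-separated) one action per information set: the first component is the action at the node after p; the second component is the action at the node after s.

Row for pNHh (columns Stay/c, Stay/b, Out/c, Out/b, In/c, In/b): (2,2) (2,2) (5,4) (5,4) (6,1) (6,1).
Under pNHh, Iris's choice at the node after s-c can never be reached regardless of what Juno does, so varying those choices leaves every outcome unchanged.
Holding the reachable choices fixed and varying the unreachable one freely already gives 2 equivalent strategies.
No other strategy reproduces this row, so those 2 are the full class: pNHh, pNHf.

2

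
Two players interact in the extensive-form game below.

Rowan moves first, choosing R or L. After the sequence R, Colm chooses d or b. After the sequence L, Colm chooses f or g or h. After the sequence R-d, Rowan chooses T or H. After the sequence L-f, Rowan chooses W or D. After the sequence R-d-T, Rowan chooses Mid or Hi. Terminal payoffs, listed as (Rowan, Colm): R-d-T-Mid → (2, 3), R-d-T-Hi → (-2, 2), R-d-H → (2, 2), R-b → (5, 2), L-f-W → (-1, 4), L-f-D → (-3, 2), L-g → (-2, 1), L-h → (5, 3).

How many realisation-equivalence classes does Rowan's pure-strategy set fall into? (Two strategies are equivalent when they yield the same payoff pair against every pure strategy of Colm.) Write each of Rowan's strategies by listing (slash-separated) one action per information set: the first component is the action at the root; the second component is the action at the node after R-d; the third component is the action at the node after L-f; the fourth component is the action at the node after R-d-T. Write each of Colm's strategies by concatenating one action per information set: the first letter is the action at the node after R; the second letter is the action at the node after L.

5

Rowan has 16 pure strategies: R/T/W/Mid, R/T/W/Hi, R/T/D/Mid, R/T/D/Hi, R/H/W/Mid, R/H/W/Hi, R/H/D/Mid, R/H/D/Hi, L/T/W/Mid, L/T/W/Hi, L/T/D/Mid, L/T/D/Hi, L/H/W/Mid, L/H/W/Hi, L/H/D/Mid, L/H/D/Hi. Columns: df, dg, dh, bf, bg, bh.
{R/T/W/Mid, R/T/D/Mid} → row (2,3) (2,3) (2,3) (5,2) (5,2) (5,2)
{R/T/W/Hi, R/T/D/Hi} → row (-2,2) (-2,2) (-2,2) (5,2) (5,2) (5,2)
{R/H/W/Mid, R/H/W/Hi, R/H/D/Mid, R/H/D/Hi} → row (2,2) (2,2) (2,2) (5,2) (5,2) (5,2)
{L/T/W/Mid, L/T/W/Hi, L/H/W/Mid, L/H/W/Hi} → row (-1,4) (-2,1) (5,3) (-1,4) (-2,1) (5,3)
{L/T/D/Mid, L/T/D/Hi, L/H/D/Mid, L/H/D/Hi} → row (-3,2) (-2,1) (5,3) (-3,2) (-2,1) (5,3)
That's 5 distinct rows out of 16 strategies.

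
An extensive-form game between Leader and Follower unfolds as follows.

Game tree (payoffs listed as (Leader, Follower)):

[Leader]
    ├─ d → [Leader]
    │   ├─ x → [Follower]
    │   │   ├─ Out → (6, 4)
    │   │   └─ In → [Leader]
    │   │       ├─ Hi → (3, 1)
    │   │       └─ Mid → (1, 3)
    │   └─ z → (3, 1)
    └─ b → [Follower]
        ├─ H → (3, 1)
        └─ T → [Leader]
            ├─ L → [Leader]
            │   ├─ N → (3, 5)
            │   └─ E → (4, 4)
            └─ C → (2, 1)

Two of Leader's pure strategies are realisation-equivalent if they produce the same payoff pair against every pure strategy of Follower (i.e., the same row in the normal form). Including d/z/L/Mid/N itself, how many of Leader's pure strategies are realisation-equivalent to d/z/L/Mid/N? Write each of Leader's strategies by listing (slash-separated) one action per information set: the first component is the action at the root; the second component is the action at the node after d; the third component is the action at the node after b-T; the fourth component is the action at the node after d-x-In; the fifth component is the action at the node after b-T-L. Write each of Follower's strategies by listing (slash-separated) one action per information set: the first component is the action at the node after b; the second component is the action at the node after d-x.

Row for d/z/L/Mid/N (columns H/Out, H/In, T/Out, T/In): (3,1) (3,1) (3,1) (3,1).
Under d/z/L/Mid/N, Leader's choice at the node after b-T and at the node after d-x-In and at the node after b-T-L can never be reached regardless of what Follower does, so varying those choices leaves every outcome unchanged.
Holding the reachable choices fixed and varying the unreachable ones freely already gives 2 × 2 × 2 = 8 equivalent strategies.
No other strategy reproduces this row, so those 8 are the full class: d/z/L/Hi/N, d/z/L/Hi/E, d/z/L/Mid/N, d/z/L/Mid/E, d/z/C/Hi/N, d/z/C/Hi/E, d/z/C/Mid/N, d/z/C/Mid/E.

8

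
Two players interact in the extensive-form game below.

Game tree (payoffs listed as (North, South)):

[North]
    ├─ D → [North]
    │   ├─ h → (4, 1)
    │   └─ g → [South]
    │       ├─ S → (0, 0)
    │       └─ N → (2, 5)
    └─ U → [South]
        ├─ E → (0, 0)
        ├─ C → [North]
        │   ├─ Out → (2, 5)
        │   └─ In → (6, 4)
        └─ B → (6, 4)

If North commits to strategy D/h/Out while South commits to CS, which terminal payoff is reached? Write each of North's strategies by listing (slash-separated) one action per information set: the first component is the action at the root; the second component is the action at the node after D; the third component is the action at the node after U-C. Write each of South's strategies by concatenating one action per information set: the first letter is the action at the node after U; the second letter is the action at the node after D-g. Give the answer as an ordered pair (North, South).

Trace the play path from the root:
  North plays D
  North plays h at [D]
→ terminal payoff (4, 1).
(North's choice at the node after U-C is never reached on this path, so it doesn't affect the outcome.)

(4, 1)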